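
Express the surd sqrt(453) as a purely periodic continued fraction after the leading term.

[21; (3, 1, 1, 10, 14, 10, 1, 1, 3, 42)]

Write x_i = (sqrt(453) + m_i)/d_i with (m_0, d_0) = (0, 1). a_0 = floor(sqrt(453)) = 21, since 21^2 = 441 <= 453 < 484 = 22^2.
Iterate m_{i+1} = d_i*a_i - m_i, d_{i+1} = (453 - m_{i+1}^2)/d_i, a_{i+1} = floor((a_0 + m_{i+1})/d_{i+1}):
  m_1 = 1*21 - 0 = 21, d_1 = (453 - 21^2)/1 = 12/1 = 12, a_1 = floor((21 + 21)/12) = 3.
  m_2 = 12*3 - 21 = 15, d_2 = (453 - 15^2)/12 = 228/12 = 19, a_2 = floor((21 + 15)/19) = 1.
  m_3 = 19*1 - 15 = 4, d_3 = (453 - 4^2)/19 = 437/19 = 23, a_3 = floor((21 + 4)/23) = 1.
  m_4 = 23*1 - 4 = 19, d_4 = (453 - 19^2)/23 = 92/23 = 4, a_4 = floor((21 + 19)/4) = 10.
  m_5 = 4*10 - 19 = 21, d_5 = (453 - 21^2)/4 = 12/4 = 3, a_5 = floor((21 + 21)/3) = 14.
  m_6 = 3*14 - 21 = 21, d_6 = (453 - 21^2)/3 = 12/3 = 4, a_6 = floor((21 + 21)/4) = 10.
  m_7 = 4*10 - 21 = 19, d_7 = (453 - 19^2)/4 = 92/4 = 23, a_7 = floor((21 + 19)/23) = 1.
  m_8 = 23*1 - 19 = 4, d_8 = (453 - 4^2)/23 = 437/23 = 19, a_8 = floor((21 + 4)/19) = 1.
  m_9 = 19*1 - 4 = 15, d_9 = (453 - 15^2)/19 = 228/19 = 12, a_9 = floor((21 + 15)/12) = 3.
  m_10 = 12*3 - 15 = 21, d_10 = (453 - 21^2)/12 = 12/12 = 1, a_10 = floor((21 + 21)/1) = 42.
  m_11 = 1*42 - 21 = 21, d_11 = (453 - 21^2)/1 = 12/1 = 12: (m_11, d_11) = (m_1, d_1) = (21, 12), so from here the quotients repeat a_1, ..., a_10; the period length is 10.
Hence the expansion of sqrt(453) is a_0 = 21 followed by the repeating block 3, 1, 1, 10, 14, 10, 1, 1, 3, 42 (period 10).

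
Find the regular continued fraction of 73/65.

Run the Euclidean algorithm on 73 and 65; the successive quotients are the partial quotients a_0, a_1, ... (each step inverts the fractional part left over by the previous one):
  73 = 1*65 + 8, so a_0 = 1.
  65 = 8*8 + 1, so a_1 = 8.
  8 = 8*1 + 0, so a_2 = 8.
The remainder reaches 0 after 3 divisions, so the expansion has 3 partial quotients, read off in order.

[1; 8, 8]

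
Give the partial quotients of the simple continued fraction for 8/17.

Run the Euclidean algorithm on 8 and 17; the successive quotients are the partial quotients a_0, a_1, ... (each step inverts the fractional part left over by the previous one):
  8 = 0*17 + 8, so a_0 = 0.
  17 = 2*8 + 1, so a_1 = 2.
  8 = 8*1 + 0, so a_2 = 8.
The remainder reaches 0 after 3 divisions, so the expansion has 3 partial quotients, read off in order.

[0; 2, 8]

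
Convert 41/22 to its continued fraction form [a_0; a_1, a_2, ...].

Run the Euclidean algorithm on 41 and 22; the successive quotients are the partial quotients a_0, a_1, ... (each step inverts the fractional part left over by the previous one):
  41 = 1*22 + 19, so a_0 = 1.
  22 = 1*19 + 3, so a_1 = 1.
  19 = 6*3 + 1, so a_2 = 6.
  3 = 3*1 + 0, so a_3 = 3.
The remainder reaches 0 after 4 divisions, so the expansion has 4 partial quotients, read off in order.

[1; 1, 6, 3]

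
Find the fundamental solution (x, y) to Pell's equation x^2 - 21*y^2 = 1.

(x, y) = (55, 12)

First expand sqrt(21) as a continued fraction. With x_i = (sqrt(21) + m_i)/d_i and (m_0, d_0) = (0, 1): a_0 = floor(sqrt(21)) = 4, since 4^2 = 16 <= 21 < 25 = 5^2.
Iterate m_{i+1} = d_i*a_i - m_i, d_{i+1} = (21 - m_{i+1}^2)/d_i, a_{i+1} = floor((a_0 + m_{i+1})/d_{i+1}):
  m_1 = 1*4 - 0 = 4, d_1 = (21 - 4^2)/1 = 5/1 = 5, a_1 = floor((4 + 4)/5) = 1.
  m_2 = 5*1 - 4 = 1, d_2 = (21 - 1^2)/5 = 20/5 = 4, a_2 = floor((4 + 1)/4) = 1.
  m_3 = 4*1 - 1 = 3, d_3 = (21 - 3^2)/4 = 12/4 = 3, a_3 = floor((4 + 3)/3) = 2.
  m_4 = 3*2 - 3 = 3, d_4 = (21 - 3^2)/3 = 12/3 = 4, a_4 = floor((4 + 3)/4) = 1.
  m_5 = 4*1 - 3 = 1, d_5 = (21 - 1^2)/4 = 20/4 = 5, a_5 = floor((4 + 1)/5) = 1.
  m_6 = 5*1 - 1 = 4, d_6 = (21 - 4^2)/5 = 5/5 = 1, a_6 = floor((4 + 4)/1) = 8.
  m_7 = 1*8 - 4 = 4, d_7 = (21 - 4^2)/1 = 5/1 = 5: (m_7, d_7) = (m_1, d_1) = (4, 5), so from here the quotients repeat a_1, ..., a_6; the period length is 6.
So sqrt(21) = [4; (1, 1, 2, 1, 1, 8)] with period length k = 6.
k is even, so the fundamental solution of x^2 - 21y^2 = 1 is (p_{k-1}, q_{k-1}) = (p_5, q_5); compute convergents through index 5.
Convergents (p_i = a_i*p_{i-1} + p_{i-2}, q_i = a_i*q_{i-1} + q_{i-2} with p_{-2}=0, p_{-1}=1, q_{-2}=1, q_{-1}=0):
  i=0: a_0=4, p_0 = 4*1 + 0 = 4, q_0 = 4*0 + 1 = 1.
  i=1: a_1=1, p_1 = 1*4 + 1 = 5, q_1 = 1*1 + 0 = 1.
  i=2: a_2=1, p_2 = 1*5 + 4 = 9, q_2 = 1*1 + 1 = 2.
  i=3: a_3=2, p_3 = 2*9 + 5 = 23, q_3 = 2*2 + 1 = 5.
  i=4: a_4=1, p_4 = 1*23 + 9 = 32, q_4 = 1*5 + 2 = 7.
  i=5: a_5=1, p_5 = 1*32 + 23 = 55, q_5 = 1*7 + 5 = 12.
Check: 55^2 - 21*12^2 = 3025 - 3024 = 1, so (x, y) = (55, 12) solves the equation, and by the theorem it is the least positive solution.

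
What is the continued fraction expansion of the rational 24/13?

Run the Euclidean algorithm on 24 and 13; the successive quotients are the partial quotients a_0, a_1, ... (each step inverts the fractional part left over by the previous one):
  24 = 1*13 + 11, so a_0 = 1.
  13 = 1*11 + 2, so a_1 = 1.
  11 = 5*2 + 1, so a_2 = 5.
  2 = 2*1 + 0, so a_3 = 2.
The remainder reaches 0 after 4 divisions, so the expansion has 4 partial quotients, read off in order.

[1; 1, 5, 2]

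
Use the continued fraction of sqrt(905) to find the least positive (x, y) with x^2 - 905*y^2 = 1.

(x, y) = (361, 12)

First expand sqrt(905) as a continued fraction. With x_i = (sqrt(905) + m_i)/d_i and (m_0, d_0) = (0, 1): a_0 = floor(sqrt(905)) = 30, since 30^2 = 900 <= 905 < 961 = 31^2.
Iterate m_{i+1} = d_i*a_i - m_i, d_{i+1} = (905 - m_{i+1}^2)/d_i, a_{i+1} = floor((a_0 + m_{i+1})/d_{i+1}):
  m_1 = 1*30 - 0 = 30, d_1 = (905 - 30^2)/1 = 5/1 = 5, a_1 = floor((30 + 30)/5) = 12.
  m_2 = 5*12 - 30 = 30, d_2 = (905 - 30^2)/5 = 5/5 = 1, a_2 = floor((30 + 30)/1) = 60.
  m_3 = 1*60 - 30 = 30, d_3 = (905 - 30^2)/1 = 5/1 = 5: (m_3, d_3) = (m_1, d_1) = (30, 5), so from here the quotients repeat a_1, a_2; the period length is 2.
So sqrt(905) = [30; (12, 60)] with period length k = 2.
k is even, so the fundamental solution of x^2 - 905y^2 = 1 is (p_{k-1}, q_{k-1}) = (p_1, q_1); compute convergents through index 1.
Convergents (p_i = a_i*p_{i-1} + p_{i-2}, q_i = a_i*q_{i-1} + q_{i-2} with p_{-2}=0, p_{-1}=1, q_{-2}=1, q_{-1}=0):
  i=0: a_0=30, p_0 = 30*1 + 0 = 30, q_0 = 30*0 + 1 = 1.
  i=1: a_1=12, p_1 = 12*30 + 1 = 361, q_1 = 12*1 + 0 = 12.
Check: 361^2 - 905*12^2 = 130321 - 130320 = 1, so (x, y) = (361, 12) solves the equation, and by the theorem it is the least positive solution.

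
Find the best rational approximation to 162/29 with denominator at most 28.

Expand x = 162/29 as a continued fraction with the Euclidean algorithm:
  162 = 5*29 + 17, so a_0 = 5.
  29 = 1*17 + 12, so a_1 = 1.
  17 = 1*12 + 5, so a_2 = 1.
  12 = 2*5 + 2, so a_3 = 2.
  5 = 2*2 + 1, so a_4 = 2.
  2 = 2*1 + 0, so a_5 = 2.
so x = [5; 1, 1, 2, 2, 2].
Convergents (p_i = a_i*p_{i-1} + p_{i-2}, q_i = a_i*q_{i-1} + q_{i-2} with p_{-2}=0, p_{-1}=1, q_{-2}=1, q_{-1}=0), until the denominator exceeds 28:
  i=0: a_0=5, p_0 = 5*1 + 0 = 5, q_0 = 5*0 + 1 = 1.
  i=1: a_1=1, p_1 = 1*5 + 1 = 6, q_1 = 1*1 + 0 = 1.
  i=2: a_2=1, p_2 = 1*6 + 5 = 11, q_2 = 1*1 + 1 = 2.
  i=3: a_3=2, p_3 = 2*11 + 6 = 28, q_3 = 2*2 + 1 = 5.
  i=4: a_4=2, p_4 = 2*28 + 11 = 67, q_4 = 2*5 + 2 = 12.
  i=5: a_5=2, p_5 = 2*67 + 28 = 162, q_5 = 2*12 + 5 = 29.
q_5 = 29 > 28, so the last convergent with denominator <= 28 is p_4/q_4 = 67/12.
The closest fraction with denominator <= 28 is either p_4/q_4 or the intermediate fraction (k*p_4 + p_3)/(k*q_4 + q_3) with the largest k >= 1 whose denominator stays <= 28; these approach x as k grows, and every other convergent or intermediate fraction in range is farther away.
Largest k: floor((28 - q_3)/q_4) = floor((28 - 5)/12) = 1.
That gives (1*67 + 28)/(1*12 + 5) = 95/17.
Compare the errors: |x - 67/12| = |162*12 - 67*29|/(29*12) = 1/348, and |x - 95/17| = |162*17 - 95*29|/(29*17) = 1/493.
Cross-multiplying, 1*348 = 348 < 493 = 1*493, so 1/493 is smaller: the intermediate fraction 95/17 is closer to x than 67/12.

95/17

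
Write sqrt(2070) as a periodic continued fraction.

Write x_i = (sqrt(2070) + m_i)/d_i with (m_0, d_0) = (0, 1). a_0 = floor(sqrt(2070)) = 45, since 45^2 = 2025 <= 2070 < 2116 = 46^2.
Iterate m_{i+1} = d_i*a_i - m_i, d_{i+1} = (2070 - m_{i+1}^2)/d_i, a_{i+1} = floor((a_0 + m_{i+1})/d_{i+1}):
  m_1 = 1*45 - 0 = 45, d_1 = (2070 - 45^2)/1 = 45/1 = 45, a_1 = floor((45 + 45)/45) = 2.
  m_2 = 45*2 - 45 = 45, d_2 = (2070 - 45^2)/45 = 45/45 = 1, a_2 = floor((45 + 45)/1) = 90.
  m_3 = 1*90 - 45 = 45, d_3 = (2070 - 45^2)/1 = 45/1 = 45: (m_3, d_3) = (m_1, d_1) = (45, 45), so from here the quotients repeat a_1, a_2; the period length is 2.
Hence the expansion of sqrt(2070) is a_0 = 45 followed by the repeating block 2, 90 (period 2).

[45; (2, 90)]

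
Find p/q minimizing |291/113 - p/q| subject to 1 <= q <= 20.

Expand x = 291/113 as a continued fraction with the Euclidean algorithm:
  291 = 2*113 + 65, so a_0 = 2.
  113 = 1*65 + 48, so a_1 = 1.
  65 = 1*48 + 17, so a_2 = 1.
  48 = 2*17 + 14, so a_3 = 2.
  17 = 1*14 + 3, so a_4 = 1.
  14 = 4*3 + 2, so a_5 = 4.
  3 = 1*2 + 1, so a_6 = 1.
  2 = 2*1 + 0, so a_7 = 2.
so x = [2; 1, 1, 2, 1, 4, 1, 2].
Convergents (p_i = a_i*p_{i-1} + p_{i-2}, q_i = a_i*q_{i-1} + q_{i-2} with p_{-2}=0, p_{-1}=1, q_{-2}=1, q_{-1}=0), until the denominator exceeds 20:
  i=0: a_0=2, p_0 = 2*1 + 0 = 2, q_0 = 2*0 + 1 = 1.
  i=1: a_1=1, p_1 = 1*2 + 1 = 3, q_1 = 1*1 + 0 = 1.
  i=2: a_2=1, p_2 = 1*3 + 2 = 5, q_2 = 1*1 + 1 = 2.
  i=3: a_3=2, p_3 = 2*5 + 3 = 13, q_3 = 2*2 + 1 = 5.
  i=4: a_4=1, p_4 = 1*13 + 5 = 18, q_4 = 1*5 + 2 = 7.
  i=5: a_5=4, p_5 = 4*18 + 13 = 85, q_5 = 4*7 + 5 = 33.
q_5 = 33 > 20, so the last convergent with denominator <= 20 is p_4/q_4 = 18/7.
The closest fraction with denominator <= 20 is either p_4/q_4 or the intermediate fraction (k*p_4 + p_3)/(k*q_4 + q_3) with the largest k >= 1 whose denominator stays <= 20; these approach x as k grows, and every other convergent or intermediate fraction in range is farther away.
Largest k: floor((20 - q_3)/q_4) = floor((20 - 5)/7) = 2.
That gives (2*18 + 13)/(2*7 + 5) = 49/19.
Compare the errors: |x - 18/7| = |291*7 - 18*113|/(113*7) = 3/791, and |x - 49/19| = |291*19 - 49*113|/(113*19) = 8/2147.
Cross-multiplying, 8*791 = 6328 < 6441 = 3*2147, so 8/2147 is smaller: the intermediate fraction 49/19 is closer to x than 18/7.

49/19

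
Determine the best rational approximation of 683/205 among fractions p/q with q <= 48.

10/3

Expand x = 683/205 as a continued fraction with the Euclidean algorithm:
  683 = 3*205 + 68, so a_0 = 3.
  205 = 3*68 + 1, so a_1 = 3.
  68 = 68*1 + 0, so a_2 = 68.
so x = [3; 3, 68].
Convergents (p_i = a_i*p_{i-1} + p_{i-2}, q_i = a_i*q_{i-1} + q_{i-2} with p_{-2}=0, p_{-1}=1, q_{-2}=1, q_{-1}=0), until the denominator exceeds 48:
  i=0: a_0=3, p_0 = 3*1 + 0 = 3, q_0 = 3*0 + 1 = 1.
  i=1: a_1=3, p_1 = 3*3 + 1 = 10, q_1 = 3*1 + 0 = 3.
  i=2: a_2=68, p_2 = 68*10 + 3 = 683, q_2 = 68*3 + 1 = 205.
q_2 = 205 > 48, so the last convergent with denominator <= 48 is p_1/q_1 = 10/3.
The closest fraction with denominator <= 48 is either p_1/q_1 or the intermediate fraction (k*p_1 + p_0)/(k*q_1 + q_0) with the largest k >= 1 whose denominator stays <= 48; these approach x as k grows, and every other convergent or intermediate fraction in range is farther away.
Largest k: floor((48 - q_0)/q_1) = floor((48 - 1)/3) = 15.
That gives (15*10 + 3)/(15*3 + 1) = 153/46.
Compare the errors: |x - 10/3| = |683*3 - 10*205|/(205*3) = 1/615, and |x - 153/46| = |683*46 - 153*205|/(205*46) = 53/9430.
Cross-multiplying, 1*9430 = 9430 < 32595 = 53*615, so 1/615 is smaller: the convergent 10/3 is closer to x than 153/46.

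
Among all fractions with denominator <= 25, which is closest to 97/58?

5/3

Expand x = 97/58 as a continued fraction with the Euclidean algorithm:
  97 = 1*58 + 39, so a_0 = 1.
  58 = 1*39 + 19, so a_1 = 1.
  39 = 2*19 + 1, so a_2 = 2.
  19 = 19*1 + 0, so a_3 = 19.
so x = [1; 1, 2, 19].
Convergents (p_i = a_i*p_{i-1} + p_{i-2}, q_i = a_i*q_{i-1} + q_{i-2} with p_{-2}=0, p_{-1}=1, q_{-2}=1, q_{-1}=0), until the denominator exceeds 25:
  i=0: a_0=1, p_0 = 1*1 + 0 = 1, q_0 = 1*0 + 1 = 1.
  i=1: a_1=1, p_1 = 1*1 + 1 = 2, q_1 = 1*1 + 0 = 1.
  i=2: a_2=2, p_2 = 2*2 + 1 = 5, q_2 = 2*1 + 1 = 3.
  i=3: a_3=19, p_3 = 19*5 + 2 = 97, q_3 = 19*3 + 1 = 58.
q_3 = 58 > 25, so the last convergent with denominator <= 25 is p_2/q_2 = 5/3.
The closest fraction with denominator <= 25 is either p_2/q_2 or the intermediate fraction (k*p_2 + p_1)/(k*q_2 + q_1) with the largest k >= 1 whose denominator stays <= 25; these approach x as k grows, and every other convergent or intermediate fraction in range is farther away.
Largest k: floor((25 - q_1)/q_2) = floor((25 - 1)/3) = 8.
That gives (8*5 + 2)/(8*3 + 1) = 42/25.
Compare the errors: |x - 5/3| = |97*3 - 5*58|/(58*3) = 1/174, and |x - 42/25| = |97*25 - 42*58|/(58*25) = 11/1450.
Cross-multiplying, 1*1450 = 1450 < 1914 = 11*174, so 1/174 is smaller: the convergent 5/3 is closer to x than 42/25.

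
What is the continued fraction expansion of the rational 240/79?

Run the Euclidean algorithm on 240 and 79; the successive quotients are the partial quotients a_0, a_1, ... (each step inverts the fractional part left over by the previous one):
  240 = 3*79 + 3, so a_0 = 3.
  79 = 26*3 + 1, so a_1 = 26.
  3 = 3*1 + 0, so a_2 = 3.
The remainder reaches 0 after 3 divisions, so the expansion has 3 partial quotients, read off in order.

[3; 26, 3]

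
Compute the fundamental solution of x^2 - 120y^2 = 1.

(x, y) = (11, 1)

First expand sqrt(120) as a continued fraction. With x_i = (sqrt(120) + m_i)/d_i and (m_0, d_0) = (0, 1): a_0 = floor(sqrt(120)) = 10, since 10^2 = 100 <= 120 < 121 = 11^2.
Iterate m_{i+1} = d_i*a_i - m_i, d_{i+1} = (120 - m_{i+1}^2)/d_i, a_{i+1} = floor((a_0 + m_{i+1})/d_{i+1}):
  m_1 = 1*10 - 0 = 10, d_1 = (120 - 10^2)/1 = 20/1 = 20, a_1 = floor((10 + 10)/20) = 1.
  m_2 = 20*1 - 10 = 10, d_2 = (120 - 10^2)/20 = 20/20 = 1, a_2 = floor((10 + 10)/1) = 20.
  m_3 = 1*20 - 10 = 10, d_3 = (120 - 10^2)/1 = 20/1 = 20: (m_3, d_3) = (m_1, d_1) = (10, 20), so from here the quotients repeat a_1, a_2; the period length is 2.
So sqrt(120) = [10; (1, 20)] with period length k = 2.
k is even, so the fundamental solution of x^2 - 120y^2 = 1 is (p_{k-1}, q_{k-1}) = (p_1, q_1); compute convergents through index 1.
Convergents (p_i = a_i*p_{i-1} + p_{i-2}, q_i = a_i*q_{i-1} + q_{i-2} with p_{-2}=0, p_{-1}=1, q_{-2}=1, q_{-1}=0):
  i=0: a_0=10, p_0 = 10*1 + 0 = 10, q_0 = 10*0 + 1 = 1.
  i=1: a_1=1, p_1 = 1*10 + 1 = 11, q_1 = 1*1 + 0 = 1.
Check: 11^2 - 120*1^2 = 121 - 120 = 1, so (x, y) = (11, 1) solves the equation, and by the theorem it is the least positive solution.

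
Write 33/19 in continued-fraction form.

Run the Euclidean algorithm on 33 and 19; the successive quotients are the partial quotients a_0, a_1, ... (each step inverts the fractional part left over by the previous one):
  33 = 1*19 + 14, so a_0 = 1.
  19 = 1*14 + 5, so a_1 = 1.
  14 = 2*5 + 4, so a_2 = 2.
  5 = 1*4 + 1, so a_3 = 1.
  4 = 4*1 + 0, so a_4 = 4.
The remainder reaches 0 after 5 divisions, so the expansion has 5 partial quotients, read off in order.

[1; 1, 2, 1, 4]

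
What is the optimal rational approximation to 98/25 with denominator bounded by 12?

Expand x = 98/25 as a continued fraction with the Euclidean algorithm:
  98 = 3*25 + 23, so a_0 = 3.
  25 = 1*23 + 2, so a_1 = 1.
  23 = 11*2 + 1, so a_2 = 11.
  2 = 2*1 + 0, so a_3 = 2.
so x = [3; 1, 11, 2].
Convergents (p_i = a_i*p_{i-1} + p_{i-2}, q_i = a_i*q_{i-1} + q_{i-2} with p_{-2}=0, p_{-1}=1, q_{-2}=1, q_{-1}=0), until the denominator exceeds 12:
  i=0: a_0=3, p_0 = 3*1 + 0 = 3, q_0 = 3*0 + 1 = 1.
  i=1: a_1=1, p_1 = 1*3 + 1 = 4, q_1 = 1*1 + 0 = 1.
  i=2: a_2=11, p_2 = 11*4 + 3 = 47, q_2 = 11*1 + 1 = 12.
  i=3: a_3=2, p_3 = 2*47 + 4 = 98, q_3 = 2*12 + 1 = 25.
q_3 = 25 > 12, so the last convergent with denominator <= 12 is p_2/q_2 = 47/12.
The closest fraction with denominator <= 12 is either p_2/q_2 or the intermediate fraction (k*p_2 + p_1)/(k*q_2 + q_1) with the largest k >= 1 whose denominator stays <= 12; these approach x as k grows, and every other convergent or intermediate fraction in range is farther away.
Largest k: floor((12 - q_1)/q_2) = floor((12 - 1)/12) = 0.
Since k = 0, no intermediate fraction beyond p_2/q_2 has denominator <= 12, so the convergent 47/12 is the closest (its error is |98*12 - 47*25|/(25*12) = 1/300).

47/12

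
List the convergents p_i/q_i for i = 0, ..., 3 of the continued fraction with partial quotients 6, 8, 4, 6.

Using the convergent recurrence p_i = a_i*p_{i-1} + p_{i-2}, q_i = a_i*q_{i-1} + q_{i-2} with p_{-2}=0, p_{-1}=1, q_{-2}=1, q_{-1}=0:
  i=0: a_0=6, p_0 = 6*1 + 0 = 6, q_0 = 6*0 + 1 = 1.
  i=1: a_1=8, p_1 = 8*6 + 1 = 49, q_1 = 8*1 + 0 = 8.
  i=2: a_2=4, p_2 = 4*49 + 6 = 202, q_2 = 4*8 + 1 = 33.
  i=3: a_3=6, p_3 = 6*202 + 49 = 1261, q_3 = 6*33 + 8 = 206.

6/1, 49/8, 202/33, 1261/206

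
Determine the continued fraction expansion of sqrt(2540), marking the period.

Write x_i = (sqrt(2540) + m_i)/d_i with (m_0, d_0) = (0, 1). a_0 = floor(sqrt(2540)) = 50, since 50^2 = 2500 <= 2540 < 2601 = 51^2.
Iterate m_{i+1} = d_i*a_i - m_i, d_{i+1} = (2540 - m_{i+1}^2)/d_i, a_{i+1} = floor((a_0 + m_{i+1})/d_{i+1}):
  m_1 = 1*50 - 0 = 50, d_1 = (2540 - 50^2)/1 = 40/1 = 40, a_1 = floor((50 + 50)/40) = 2.
  m_2 = 40*2 - 50 = 30, d_2 = (2540 - 30^2)/40 = 1640/40 = 41, a_2 = floor((50 + 30)/41) = 1.
  m_3 = 41*1 - 30 = 11, d_3 = (2540 - 11^2)/41 = 2419/41 = 59, a_3 = floor((50 + 11)/59) = 1.
  m_4 = 59*1 - 11 = 48, d_4 = (2540 - 48^2)/59 = 236/59 = 4, a_4 = floor((50 + 48)/4) = 24.
  m_5 = 4*24 - 48 = 48, d_5 = (2540 - 48^2)/4 = 236/4 = 59, a_5 = floor((50 + 48)/59) = 1.
  m_6 = 59*1 - 48 = 11, d_6 = (2540 - 11^2)/59 = 2419/59 = 41, a_6 = floor((50 + 11)/41) = 1.
  m_7 = 41*1 - 11 = 30, d_7 = (2540 - 30^2)/41 = 1640/41 = 40, a_7 = floor((50 + 30)/40) = 2.
  m_8 = 40*2 - 30 = 50, d_8 = (2540 - 50^2)/40 = 40/40 = 1, a_8 = floor((50 + 50)/1) = 100.
  m_9 = 1*100 - 50 = 50, d_9 = (2540 - 50^2)/1 = 40/1 = 40: (m_9, d_9) = (m_1, d_1) = (50, 40), so from here the quotients repeat a_1, ..., a_8; the period length is 8.
Hence the expansion of sqrt(2540) is a_0 = 50 followed by the repeating block 2, 1, 1, 24, 1, 1, 2, 100 (period 8).

[50; (2, 1, 1, 24, 1, 1, 2, 100)]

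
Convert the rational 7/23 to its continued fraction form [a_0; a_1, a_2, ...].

[0; 3, 3, 2]

Run the Euclidean algorithm on 7 and 23; the successive quotients are the partial quotients a_0, a_1, ... (each step inverts the fractional part left over by the previous one):
  7 = 0*23 + 7, so a_0 = 0.
  23 = 3*7 + 2, so a_1 = 3.
  7 = 3*2 + 1, so a_2 = 3.
  2 = 2*1 + 0, so a_3 = 2.
The remainder reaches 0 after 4 divisions, so the expansion has 4 partial quotients, read off in order.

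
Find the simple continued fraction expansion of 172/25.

Run the Euclidean algorithm on 172 and 25; the successive quotients are the partial quotients a_0, a_1, ... (each step inverts the fractional part left over by the previous one):
  172 = 6*25 + 22, so a_0 = 6.
  25 = 1*22 + 3, so a_1 = 1.
  22 = 7*3 + 1, so a_2 = 7.
  3 = 3*1 + 0, so a_3 = 3.
The remainder reaches 0 after 4 divisions, so the expansion has 4 partial quotients, read off in order.

[6; 1, 7, 3]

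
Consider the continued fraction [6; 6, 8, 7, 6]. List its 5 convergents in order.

Using the convergent recurrence p_i = a_i*p_{i-1} + p_{i-2}, q_i = a_i*q_{i-1} + q_{i-2} with p_{-2}=0, p_{-1}=1, q_{-2}=1, q_{-1}=0:
  i=0: a_0=6, p_0 = 6*1 + 0 = 6, q_0 = 6*0 + 1 = 1.
  i=1: a_1=6, p_1 = 6*6 + 1 = 37, q_1 = 6*1 + 0 = 6.
  i=2: a_2=8, p_2 = 8*37 + 6 = 302, q_2 = 8*6 + 1 = 49.
  i=3: a_3=7, p_3 = 7*302 + 37 = 2151, q_3 = 7*49 + 6 = 349.
  i=4: a_4=6, p_4 = 6*2151 + 302 = 13208, q_4 = 6*349 + 49 = 2143.

6/1, 37/6, 302/49, 2151/349, 13208/2143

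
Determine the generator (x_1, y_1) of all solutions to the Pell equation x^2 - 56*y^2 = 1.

First expand sqrt(56) as a continued fraction. With x_i = (sqrt(56) + m_i)/d_i and (m_0, d_0) = (0, 1): a_0 = floor(sqrt(56)) = 7, since 7^2 = 49 <= 56 < 64 = 8^2.
Iterate m_{i+1} = d_i*a_i - m_i, d_{i+1} = (56 - m_{i+1}^2)/d_i, a_{i+1} = floor((a_0 + m_{i+1})/d_{i+1}):
  m_1 = 1*7 - 0 = 7, d_1 = (56 - 7^2)/1 = 7/1 = 7, a_1 = floor((7 + 7)/7) = 2.
  m_2 = 7*2 - 7 = 7, d_2 = (56 - 7^2)/7 = 7/7 = 1, a_2 = floor((7 + 7)/1) = 14.
  m_3 = 1*14 - 7 = 7, d_3 = (56 - 7^2)/1 = 7/1 = 7: (m_3, d_3) = (m_1, d_1) = (7, 7), so from here the quotients repeat a_1, a_2; the period length is 2.
So sqrt(56) = [7; (2, 14)] with period length k = 2.
k is even, so the fundamental solution of x^2 - 56y^2 = 1 is (p_{k-1}, q_{k-1}) = (p_1, q_1); compute convergents through index 1.
Convergents (p_i = a_i*p_{i-1} + p_{i-2}, q_i = a_i*q_{i-1} + q_{i-2} with p_{-2}=0, p_{-1}=1, q_{-2}=1, q_{-1}=0):
  i=0: a_0=7, p_0 = 7*1 + 0 = 7, q_0 = 7*0 + 1 = 1.
  i=1: a_1=2, p_1 = 2*7 + 1 = 15, q_1 = 2*1 + 0 = 2.
Check: 15^2 - 56*2^2 = 225 - 224 = 1, so (x, y) = (15, 2) solves the equation, and by the theorem it is the least positive solution.

(x, y) = (15, 2)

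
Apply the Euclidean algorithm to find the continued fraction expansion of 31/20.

Run the Euclidean algorithm on 31 and 20; the successive quotients are the partial quotients a_0, a_1, ... (each step inverts the fractional part left over by the previous one):
  31 = 1*20 + 11, so a_0 = 1.
  20 = 1*11 + 9, so a_1 = 1.
  11 = 1*9 + 2, so a_2 = 1.
  9 = 4*2 + 1, so a_3 = 4.
  2 = 2*1 + 0, so a_4 = 2.
The remainder reaches 0 after 5 divisions, so the expansion has 5 partial quotients, read off in order.

[1; 1, 1, 4, 2]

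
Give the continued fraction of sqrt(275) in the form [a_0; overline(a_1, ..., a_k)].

Write x_i = (sqrt(275) + m_i)/d_i with (m_0, d_0) = (0, 1). a_0 = floor(sqrt(275)) = 16, since 16^2 = 256 <= 275 < 289 = 17^2.
Iterate m_{i+1} = d_i*a_i - m_i, d_{i+1} = (275 - m_{i+1}^2)/d_i, a_{i+1} = floor((a_0 + m_{i+1})/d_{i+1}):
  m_1 = 1*16 - 0 = 16, d_1 = (275 - 16^2)/1 = 19/1 = 19, a_1 = floor((16 + 16)/19) = 1.
  m_2 = 19*1 - 16 = 3, d_2 = (275 - 3^2)/19 = 266/19 = 14, a_2 = floor((16 + 3)/14) = 1.
  m_3 = 14*1 - 3 = 11, d_3 = (275 - 11^2)/14 = 154/14 = 11, a_3 = floor((16 + 11)/11) = 2.
  m_4 = 11*2 - 11 = 11, d_4 = (275 - 11^2)/11 = 154/11 = 14, a_4 = floor((16 + 11)/14) = 1.
  m_5 = 14*1 - 11 = 3, d_5 = (275 - 3^2)/14 = 266/14 = 19, a_5 = floor((16 + 3)/19) = 1.
  m_6 = 19*1 - 3 = 16, d_6 = (275 - 16^2)/19 = 19/19 = 1, a_6 = floor((16 + 16)/1) = 32.
  m_7 = 1*32 - 16 = 16, d_7 = (275 - 16^2)/1 = 19/1 = 19: (m_7, d_7) = (m_1, d_1) = (16, 19), so from here the quotients repeat a_1, ..., a_6; the period length is 6.
Hence the expansion of sqrt(275) is a_0 = 16 followed by the repeating block 1, 1, 2, 1, 1, 32 (period 6).

[16; overline(1, 1, 2, 1, 1, 32)]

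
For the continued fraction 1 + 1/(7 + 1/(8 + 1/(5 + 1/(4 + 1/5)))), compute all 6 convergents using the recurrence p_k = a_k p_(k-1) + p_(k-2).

Using the convergent recurrence p_i = a_i*p_{i-1} + p_{i-2}, q_i = a_i*q_{i-1} + q_{i-2} with p_{-2}=0, p_{-1}=1, q_{-2}=1, q_{-1}=0:
  i=0: a_0=1, p_0 = 1*1 + 0 = 1, q_0 = 1*0 + 1 = 1.
  i=1: a_1=7, p_1 = 7*1 + 1 = 8, q_1 = 7*1 + 0 = 7.
  i=2: a_2=8, p_2 = 8*8 + 1 = 65, q_2 = 8*7 + 1 = 57.
  i=3: a_3=5, p_3 = 5*65 + 8 = 333, q_3 = 5*57 + 7 = 292.
  i=4: a_4=4, p_4 = 4*333 + 65 = 1397, q_4 = 4*292 + 57 = 1225.
  i=5: a_5=5, p_5 = 5*1397 + 333 = 7318, q_5 = 5*1225 + 292 = 6417.

1/1, 8/7, 65/57, 333/292, 1397/1225, 7318/6417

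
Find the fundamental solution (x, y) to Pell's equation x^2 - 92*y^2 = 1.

(x, y) = (1151, 120)

First expand sqrt(92) as a continued fraction. With x_i = (sqrt(92) + m_i)/d_i and (m_0, d_0) = (0, 1): a_0 = floor(sqrt(92)) = 9, since 9^2 = 81 <= 92 < 100 = 10^2.
Iterate m_{i+1} = d_i*a_i - m_i, d_{i+1} = (92 - m_{i+1}^2)/d_i, a_{i+1} = floor((a_0 + m_{i+1})/d_{i+1}):
  m_1 = 1*9 - 0 = 9, d_1 = (92 - 9^2)/1 = 11/1 = 11, a_1 = floor((9 + 9)/11) = 1.
  m_2 = 11*1 - 9 = 2, d_2 = (92 - 2^2)/11 = 88/11 = 8, a_2 = floor((9 + 2)/8) = 1.
  m_3 = 8*1 - 2 = 6, d_3 = (92 - 6^2)/8 = 56/8 = 7, a_3 = floor((9 + 6)/7) = 2.
  m_4 = 7*2 - 6 = 8, d_4 = (92 - 8^2)/7 = 28/7 = 4, a_4 = floor((9 + 8)/4) = 4.
  m_5 = 4*4 - 8 = 8, d_5 = (92 - 8^2)/4 = 28/4 = 7, a_5 = floor((9 + 8)/7) = 2.
  m_6 = 7*2 - 8 = 6, d_6 = (92 - 6^2)/7 = 56/7 = 8, a_6 = floor((9 + 6)/8) = 1.
  m_7 = 8*1 - 6 = 2, d_7 = (92 - 2^2)/8 = 88/8 = 11, a_7 = floor((9 + 2)/11) = 1.
  m_8 = 11*1 - 2 = 9, d_8 = (92 - 9^2)/11 = 11/11 = 1, a_8 = floor((9 + 9)/1) = 18.
  m_9 = 1*18 - 9 = 9, d_9 = (92 - 9^2)/1 = 11/1 = 11: (m_9, d_9) = (m_1, d_1) = (9, 11), so from here the quotients repeat a_1, ..., a_8; the period length is 8.
So sqrt(92) = [9; (1, 1, 2, 4, 2, 1, 1, 18)] with period length k = 8.
k is even, so the fundamental solution of x^2 - 92y^2 = 1 is (p_{k-1}, q_{k-1}) = (p_7, q_7); compute convergents through index 7.
Convergents (p_i = a_i*p_{i-1} + p_{i-2}, q_i = a_i*q_{i-1} + q_{i-2} with p_{-2}=0, p_{-1}=1, q_{-2}=1, q_{-1}=0):
  i=0: a_0=9, p_0 = 9*1 + 0 = 9, q_0 = 9*0 + 1 = 1.
  i=1: a_1=1, p_1 = 1*9 + 1 = 10, q_1 = 1*1 + 0 = 1.
  i=2: a_2=1, p_2 = 1*10 + 9 = 19, q_2 = 1*1 + 1 = 2.
  i=3: a_3=2, p_3 = 2*19 + 10 = 48, q_3 = 2*2 + 1 = 5.
  i=4: a_4=4, p_4 = 4*48 + 19 = 211, q_4 = 4*5 + 2 = 22.
  i=5: a_5=2, p_5 = 2*211 + 48 = 470, q_5 = 2*22 + 5 = 49.
  i=6: a_6=1, p_6 = 1*470 + 211 = 681, q_6 = 1*49 + 22 = 71.
  i=7: a_7=1, p_7 = 1*681 + 470 = 1151, q_7 = 1*71 + 49 = 120.
Check: 1151^2 - 92*120^2 = 1324801 - 1324800 = 1, so (x, y) = (1151, 120) solves the equation, and by the theorem it is the least positive solution.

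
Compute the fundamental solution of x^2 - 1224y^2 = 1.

First expand sqrt(1224) as a continued fraction. With x_i = (sqrt(1224) + m_i)/d_i and (m_0, d_0) = (0, 1): a_0 = floor(sqrt(1224)) = 34, since 34^2 = 1156 <= 1224 < 1225 = 35^2.
Iterate m_{i+1} = d_i*a_i - m_i, d_{i+1} = (1224 - m_{i+1}^2)/d_i, a_{i+1} = floor((a_0 + m_{i+1})/d_{i+1}):
  m_1 = 1*34 - 0 = 34, d_1 = (1224 - 34^2)/1 = 68/1 = 68, a_1 = floor((34 + 34)/68) = 1.
  m_2 = 68*1 - 34 = 34, d_2 = (1224 - 34^2)/68 = 68/68 = 1, a_2 = floor((34 + 34)/1) = 68.
  m_3 = 1*68 - 34 = 34, d_3 = (1224 - 34^2)/1 = 68/1 = 68: (m_3, d_3) = (m_1, d_1) = (34, 68), so from here the quotients repeat a_1, a_2; the period length is 2.
So sqrt(1224) = [34; (1, 68)] with period length k = 2.
k is even, so the fundamental solution of x^2 - 1224y^2 = 1 is (p_{k-1}, q_{k-1}) = (p_1, q_1); compute convergents through index 1.
Convergents (p_i = a_i*p_{i-1} + p_{i-2}, q_i = a_i*q_{i-1} + q_{i-2} with p_{-2}=0, p_{-1}=1, q_{-2}=1, q_{-1}=0):
  i=0: a_0=34, p_0 = 34*1 + 0 = 34, q_0 = 34*0 + 1 = 1.
  i=1: a_1=1, p_1 = 1*34 + 1 = 35, q_1 = 1*1 + 0 = 1.
Check: 35^2 - 1224*1^2 = 1225 - 1224 = 1, so (x, y) = (35, 1) solves the equation, and by the theorem it is the least positive solution.

(x, y) = (35, 1)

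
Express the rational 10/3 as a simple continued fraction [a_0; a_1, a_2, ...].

[3; 3]

Run the Euclidean algorithm on 10 and 3; the successive quotients are the partial quotients a_0, a_1, ... (each step inverts the fractional part left over by the previous one):
  10 = 3*3 + 1, so a_0 = 3.
  3 = 3*1 + 0, so a_1 = 3.
The remainder reaches 0 after 2 divisions, so the expansion has 2 partial quotients, read off in order.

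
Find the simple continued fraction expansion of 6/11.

[0; 1, 1, 5]

Run the Euclidean algorithm on 6 and 11; the successive quotients are the partial quotients a_0, a_1, ... (each step inverts the fractional part left over by the previous one):
  6 = 0*11 + 6, so a_0 = 0.
  11 = 1*6 + 5, so a_1 = 1.
  6 = 1*5 + 1, so a_2 = 1.
  5 = 5*1 + 0, so a_3 = 5.
The remainder reaches 0 after 4 divisions, so the expansion has 4 partial quotients, read off in order.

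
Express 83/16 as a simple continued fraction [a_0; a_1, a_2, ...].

Run the Euclidean algorithm on 83 and 16; the successive quotients are the partial quotients a_0, a_1, ... (each step inverts the fractional part left over by the previous one):
  83 = 5*16 + 3, so a_0 = 5.
  16 = 5*3 + 1, so a_1 = 5.
  3 = 3*1 + 0, so a_2 = 3.
The remainder reaches 0 after 3 divisions, so the expansion has 3 partial quotients, read off in order.

[5; 5, 3]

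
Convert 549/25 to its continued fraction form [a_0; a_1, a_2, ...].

[21; 1, 24]

Run the Euclidean algorithm on 549 and 25; the successive quotients are the partial quotients a_0, a_1, ... (each step inverts the fractional part left over by the previous one):
  549 = 21*25 + 24, so a_0 = 21.
  25 = 1*24 + 1, so a_1 = 1.
  24 = 24*1 + 0, so a_2 = 24.
The remainder reaches 0 after 3 divisions, so the expansion has 3 partial quotients, read off in order.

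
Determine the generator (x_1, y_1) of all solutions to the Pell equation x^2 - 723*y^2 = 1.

First expand sqrt(723) as a continued fraction. With x_i = (sqrt(723) + m_i)/d_i and (m_0, d_0) = (0, 1): a_0 = floor(sqrt(723)) = 26, since 26^2 = 676 <= 723 < 729 = 27^2.
Iterate m_{i+1} = d_i*a_i - m_i, d_{i+1} = (723 - m_{i+1}^2)/d_i, a_{i+1} = floor((a_0 + m_{i+1})/d_{i+1}):
  m_1 = 1*26 - 0 = 26, d_1 = (723 - 26^2)/1 = 47/1 = 47, a_1 = floor((26 + 26)/47) = 1.
  m_2 = 47*1 - 26 = 21, d_2 = (723 - 21^2)/47 = 282/47 = 6, a_2 = floor((26 + 21)/6) = 7.
  m_3 = 6*7 - 21 = 21, d_3 = (723 - 21^2)/6 = 282/6 = 47, a_3 = floor((26 + 21)/47) = 1.
  m_4 = 47*1 - 21 = 26, d_4 = (723 - 26^2)/47 = 47/47 = 1, a_4 = floor((26 + 26)/1) = 52.
  m_5 = 1*52 - 26 = 26, d_5 = (723 - 26^2)/1 = 47/1 = 47: (m_5, d_5) = (m_1, d_1) = (26, 47), so from here the quotients repeat a_1, ..., a_4; the period length is 4.
So sqrt(723) = [26; (1, 7, 1, 52)] with period length k = 4.
k is even, so the fundamental solution of x^2 - 723y^2 = 1 is (p_{k-1}, q_{k-1}) = (p_3, q_3); compute convergents through index 3.
Convergents (p_i = a_i*p_{i-1} + p_{i-2}, q_i = a_i*q_{i-1} + q_{i-2} with p_{-2}=0, p_{-1}=1, q_{-2}=1, q_{-1}=0):
  i=0: a_0=26, p_0 = 26*1 + 0 = 26, q_0 = 26*0 + 1 = 1.
  i=1: a_1=1, p_1 = 1*26 + 1 = 27, q_1 = 1*1 + 0 = 1.
  i=2: a_2=7, p_2 = 7*27 + 26 = 215, q_2 = 7*1 + 1 = 8.
  i=3: a_3=1, p_3 = 1*215 + 27 = 242, q_3 = 1*8 + 1 = 9.
Check: 242^2 - 723*9^2 = 58564 - 58563 = 1, so (x, y) = (242, 9) solves the equation, and by the theorem it is the least positive solution.

(x, y) = (242, 9)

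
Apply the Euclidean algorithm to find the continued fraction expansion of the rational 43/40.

Run the Euclidean algorithm on 43 and 40; the successive quotients are the partial quotients a_0, a_1, ... (each step inverts the fractional part left over by the previous one):
  43 = 1*40 + 3, so a_0 = 1.
  40 = 13*3 + 1, so a_1 = 13.
  3 = 3*1 + 0, so a_2 = 3.
The remainder reaches 0 after 3 divisions, so the expansion has 3 partial quotients, read off in order.

[1; 13, 3]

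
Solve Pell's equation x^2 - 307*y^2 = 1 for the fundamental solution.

(x, y) = (88529282, 5052633)

First expand sqrt(307) as a continued fraction. With x_i = (sqrt(307) + m_i)/d_i and (m_0, d_0) = (0, 1): a_0 = floor(sqrt(307)) = 17, since 17^2 = 289 <= 307 < 324 = 18^2.
Iterate m_{i+1} = d_i*a_i - m_i, d_{i+1} = (307 - m_{i+1}^2)/d_i, a_{i+1} = floor((a_0 + m_{i+1})/d_{i+1}):
  m_1 = 1*17 - 0 = 17, d_1 = (307 - 17^2)/1 = 18/1 = 18, a_1 = floor((17 + 17)/18) = 1.
  m_2 = 18*1 - 17 = 1, d_2 = (307 - 1^2)/18 = 306/18 = 17, a_2 = floor((17 + 1)/17) = 1.
  m_3 = 17*1 - 1 = 16, d_3 = (307 - 16^2)/17 = 51/17 = 3, a_3 = floor((17 + 16)/3) = 11.
  m_4 = 3*11 - 16 = 17, d_4 = (307 - 17^2)/3 = 18/3 = 6, a_4 = floor((17 + 17)/6) = 5.
  m_5 = 6*5 - 17 = 13, d_5 = (307 - 13^2)/6 = 138/6 = 23, a_5 = floor((17 + 13)/23) = 1.
  m_6 = 23*1 - 13 = 10, d_6 = (307 - 10^2)/23 = 207/23 = 9, a_6 = floor((17 + 10)/9) = 3.
  m_7 = 9*3 - 10 = 17, d_7 = (307 - 17^2)/9 = 18/9 = 2, a_7 = floor((17 + 17)/2) = 17.
  m_8 = 2*17 - 17 = 17, d_8 = (307 - 17^2)/2 = 18/2 = 9, a_8 = floor((17 + 17)/9) = 3.
  m_9 = 9*3 - 17 = 10, d_9 = (307 - 10^2)/9 = 207/9 = 23, a_9 = floor((17 + 10)/23) = 1.
  m_10 = 23*1 - 10 = 13, d_10 = (307 - 13^2)/23 = 138/23 = 6, a_10 = floor((17 + 13)/6) = 5.
  m_11 = 6*5 - 13 = 17, d_11 = (307 - 17^2)/6 = 18/6 = 3, a_11 = floor((17 + 17)/3) = 11.
  m_12 = 3*11 - 17 = 16, d_12 = (307 - 16^2)/3 = 51/3 = 17, a_12 = floor((17 + 16)/17) = 1.
  m_13 = 17*1 - 16 = 1, d_13 = (307 - 1^2)/17 = 306/17 = 18, a_13 = floor((17 + 1)/18) = 1.
  m_14 = 18*1 - 1 = 17, d_14 = (307 - 17^2)/18 = 18/18 = 1, a_14 = floor((17 + 17)/1) = 34.
  m_15 = 1*34 - 17 = 17, d_15 = (307 - 17^2)/1 = 18/1 = 18: (m_15, d_15) = (m_1, d_1) = (17, 18), so from here the quotients repeat a_1, ..., a_14; the period length is 14.
So sqrt(307) = [17; (1, 1, 11, 5, 1, 3, 17, 3, 1, 5, 11, 1, 1, 34)] with period length k = 14.
k is even, so the fundamental solution of x^2 - 307y^2 = 1 is (p_{k-1}, q_{k-1}) = (p_13, q_13); compute convergents through index 13.
Convergents (p_i = a_i*p_{i-1} + p_{i-2}, q_i = a_i*q_{i-1} + q_{i-2} with p_{-2}=0, p_{-1}=1, q_{-2}=1, q_{-1}=0):
  i=0: a_0=17, p_0 = 17*1 + 0 = 17, q_0 = 17*0 + 1 = 1.
  i=1: a_1=1, p_1 = 1*17 + 1 = 18, q_1 = 1*1 + 0 = 1.
  i=2: a_2=1, p_2 = 1*18 + 17 = 35, q_2 = 1*1 + 1 = 2.
  i=3: a_3=11, p_3 = 11*35 + 18 = 403, q_3 = 11*2 + 1 = 23.
  i=4: a_4=5, p_4 = 5*403 + 35 = 2050, q_4 = 5*23 + 2 = 117.
  i=5: a_5=1, p_5 = 1*2050 + 403 = 2453, q_5 = 1*117 + 23 = 140.
  i=6: a_6=3, p_6 = 3*2453 + 2050 = 9409, q_6 = 3*140 + 117 = 537.
  i=7: a_7=17, p_7 = 17*9409 + 2453 = 162406, q_7 = 17*537 + 140 = 9269.
  i=8: a_8=3, p_8 = 3*162406 + 9409 = 496627, q_8 = 3*9269 + 537 = 28344.
  i=9: a_9=1, p_9 = 1*496627 + 162406 = 659033, q_9 = 1*28344 + 9269 = 37613.
  i=10: a_10=5, p_10 = 5*659033 + 496627 = 3791792, q_10 = 5*37613 + 28344 = 216409.
  i=11: a_11=11, p_11 = 11*3791792 + 659033 = 42368745, q_11 = 11*216409 + 37613 = 2418112.
  i=12: a_12=1, p_12 = 1*42368745 + 3791792 = 46160537, q_12 = 1*2418112 + 216409 = 2634521.
  i=13: a_13=1, p_13 = 1*46160537 + 42368745 = 88529282, q_13 = 1*2634521 + 2418112 = 5052633.
Check: 88529282^2 - 307*5052633^2 = 7837433771435524 - 7837433771435523 = 1, so (x, y) = (88529282, 5052633) solves the equation, and by the theorem it is the least positive solution.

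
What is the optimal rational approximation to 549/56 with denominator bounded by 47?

451/46

Expand x = 549/56 as a continued fraction with the Euclidean algorithm:
  549 = 9*56 + 45, so a_0 = 9.
  56 = 1*45 + 11, so a_1 = 1.
  45 = 4*11 + 1, so a_2 = 4.
  11 = 11*1 + 0, so a_3 = 11.
so x = [9; 1, 4, 11].
Convergents (p_i = a_i*p_{i-1} + p_{i-2}, q_i = a_i*q_{i-1} + q_{i-2} with p_{-2}=0, p_{-1}=1, q_{-2}=1, q_{-1}=0), until the denominator exceeds 47:
  i=0: a_0=9, p_0 = 9*1 + 0 = 9, q_0 = 9*0 + 1 = 1.
  i=1: a_1=1, p_1 = 1*9 + 1 = 10, q_1 = 1*1 + 0 = 1.
  i=2: a_2=4, p_2 = 4*10 + 9 = 49, q_2 = 4*1 + 1 = 5.
  i=3: a_3=11, p_3 = 11*49 + 10 = 549, q_3 = 11*5 + 1 = 56.
q_3 = 56 > 47, so the last convergent with denominator <= 47 is p_2/q_2 = 49/5.
The closest fraction with denominator <= 47 is either p_2/q_2 or the intermediate fraction (k*p_2 + p_1)/(k*q_2 + q_1) with the largest k >= 1 whose denominator stays <= 47; these approach x as k grows, and every other convergent or intermediate fraction in range is farther away.
Largest k: floor((47 - q_1)/q_2) = floor((47 - 1)/5) = 9.
That gives (9*49 + 10)/(9*5 + 1) = 451/46.
Compare the errors: |x - 49/5| = |549*5 - 49*56|/(56*5) = 1/280, and |x - 451/46| = |549*46 - 451*56|/(56*46) = 2/2576.
Cross-multiplying, 2*280 = 560 < 2576 = 1*2576, so 2/2576 is smaller: the intermediate fraction 451/46 is closer to x than 49/5.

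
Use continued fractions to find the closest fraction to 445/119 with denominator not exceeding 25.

86/23

Expand x = 445/119 as a continued fraction with the Euclidean algorithm:
  445 = 3*119 + 88, so a_0 = 3.
  119 = 1*88 + 31, so a_1 = 1.
  88 = 2*31 + 26, so a_2 = 2.
  31 = 1*26 + 5, so a_3 = 1.
  26 = 5*5 + 1, so a_4 = 5.
  5 = 5*1 + 0, so a_5 = 5.
so x = [3; 1, 2, 1, 5, 5].
Convergents (p_i = a_i*p_{i-1} + p_{i-2}, q_i = a_i*q_{i-1} + q_{i-2} with p_{-2}=0, p_{-1}=1, q_{-2}=1, q_{-1}=0), until the denominator exceeds 25:
  i=0: a_0=3, p_0 = 3*1 + 0 = 3, q_0 = 3*0 + 1 = 1.
  i=1: a_1=1, p_1 = 1*3 + 1 = 4, q_1 = 1*1 + 0 = 1.
  i=2: a_2=2, p_2 = 2*4 + 3 = 11, q_2 = 2*1 + 1 = 3.
  i=3: a_3=1, p_3 = 1*11 + 4 = 15, q_3 = 1*3 + 1 = 4.
  i=4: a_4=5, p_4 = 5*15 + 11 = 86, q_4 = 5*4 + 3 = 23.
  i=5: a_5=5, p_5 = 5*86 + 15 = 445, q_5 = 5*23 + 4 = 119.
q_5 = 119 > 25, so the last convergent with denominator <= 25 is p_4/q_4 = 86/23.
The closest fraction with denominator <= 25 is either p_4/q_4 or the intermediate fraction (k*p_4 + p_3)/(k*q_4 + q_3) with the largest k >= 1 whose denominator stays <= 25; these approach x as k grows, and every other convergent or intermediate fraction in range is farther away.
Largest k: floor((25 - q_3)/q_4) = floor((25 - 4)/23) = 0.
Since k = 0, no intermediate fraction beyond p_4/q_4 has denominator <= 25, so the convergent 86/23 is the closest (its error is |445*23 - 86*119|/(119*23) = 1/2737).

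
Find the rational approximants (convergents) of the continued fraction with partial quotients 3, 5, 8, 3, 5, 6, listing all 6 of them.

3/1, 16/5, 131/41, 409/128, 2176/681, 13465/4214

Using the convergent recurrence p_i = a_i*p_{i-1} + p_{i-2}, q_i = a_i*q_{i-1} + q_{i-2} with p_{-2}=0, p_{-1}=1, q_{-2}=1, q_{-1}=0:
  i=0: a_0=3, p_0 = 3*1 + 0 = 3, q_0 = 3*0 + 1 = 1.
  i=1: a_1=5, p_1 = 5*3 + 1 = 16, q_1 = 5*1 + 0 = 5.
  i=2: a_2=8, p_2 = 8*16 + 3 = 131, q_2 = 8*5 + 1 = 41.
  i=3: a_3=3, p_3 = 3*131 + 16 = 409, q_3 = 3*41 + 5 = 128.
  i=4: a_4=5, p_4 = 5*409 + 131 = 2176, q_4 = 5*128 + 41 = 681.
  i=5: a_5=6, p_5 = 6*2176 + 409 = 13465, q_5 = 6*681 + 128 = 4214.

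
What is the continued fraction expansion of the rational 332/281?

Run the Euclidean algorithm on 332 and 281; the successive quotients are the partial quotients a_0, a_1, ... (each step inverts the fractional part left over by the previous one):
  332 = 1*281 + 51, so a_0 = 1.
  281 = 5*51 + 26, so a_1 = 5.
  51 = 1*26 + 25, so a_2 = 1.
  26 = 1*25 + 1, so a_3 = 1.
  25 = 25*1 + 0, so a_4 = 25.
The remainder reaches 0 after 5 divisions, so the expansion has 5 partial quotients, read off in order.

[1; 5, 1, 1, 25]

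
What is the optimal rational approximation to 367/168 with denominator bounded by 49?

83/38

Expand x = 367/168 as a continued fraction with the Euclidean algorithm:
  367 = 2*168 + 31, so a_0 = 2.
  168 = 5*31 + 13, so a_1 = 5.
  31 = 2*13 + 5, so a_2 = 2.
  13 = 2*5 + 3, so a_3 = 2.
  5 = 1*3 + 2, so a_4 = 1.
  3 = 1*2 + 1, so a_5 = 1.
  2 = 2*1 + 0, so a_6 = 2.
so x = [2; 5, 2, 2, 1, 1, 2].
Convergents (p_i = a_i*p_{i-1} + p_{i-2}, q_i = a_i*q_{i-1} + q_{i-2} with p_{-2}=0, p_{-1}=1, q_{-2}=1, q_{-1}=0), until the denominator exceeds 49:
  i=0: a_0=2, p_0 = 2*1 + 0 = 2, q_0 = 2*0 + 1 = 1.
  i=1: a_1=5, p_1 = 5*2 + 1 = 11, q_1 = 5*1 + 0 = 5.
  i=2: a_2=2, p_2 = 2*11 + 2 = 24, q_2 = 2*5 + 1 = 11.
  i=3: a_3=2, p_3 = 2*24 + 11 = 59, q_3 = 2*11 + 5 = 27.
  i=4: a_4=1, p_4 = 1*59 + 24 = 83, q_4 = 1*27 + 11 = 38.
  i=5: a_5=1, p_5 = 1*83 + 59 = 142, q_5 = 1*38 + 27 = 65.
q_5 = 65 > 49, so the last convergent with denominator <= 49 is p_4/q_4 = 83/38.
The closest fraction with denominator <= 49 is either p_4/q_4 or the intermediate fraction (k*p_4 + p_3)/(k*q_4 + q_3) with the largest k >= 1 whose denominator stays <= 49; these approach x as k grows, and every other convergent or intermediate fraction in range is farther away.
Largest k: floor((49 - q_3)/q_4) = floor((49 - 27)/38) = 0.
Since k = 0, no intermediate fraction beyond p_4/q_4 has denominator <= 49, so the convergent 83/38 is the closest (its error is |367*38 - 83*168|/(168*38) = 2/6384).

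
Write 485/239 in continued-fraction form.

[2; 34, 7]

Run the Euclidean algorithm on 485 and 239; the successive quotients are the partial quotients a_0, a_1, ... (each step inverts the fractional part left over by the previous one):
  485 = 2*239 + 7, so a_0 = 2.
  239 = 34*7 + 1, so a_1 = 34.
  7 = 7*1 + 0, so a_2 = 7.
The remainder reaches 0 after 3 divisions, so the expansion has 3 partial quotients, read off in order.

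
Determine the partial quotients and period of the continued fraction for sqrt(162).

[12; (1, 2, 1, 2, 12, 2, 1, 2, 1, 24)]

Write x_i = (sqrt(162) + m_i)/d_i with (m_0, d_0) = (0, 1). a_0 = floor(sqrt(162)) = 12, since 12^2 = 144 <= 162 < 169 = 13^2.
Iterate m_{i+1} = d_i*a_i - m_i, d_{i+1} = (162 - m_{i+1}^2)/d_i, a_{i+1} = floor((a_0 + m_{i+1})/d_{i+1}):
  m_1 = 1*12 - 0 = 12, d_1 = (162 - 12^2)/1 = 18/1 = 18, a_1 = floor((12 + 12)/18) = 1.
  m_2 = 18*1 - 12 = 6, d_2 = (162 - 6^2)/18 = 126/18 = 7, a_2 = floor((12 + 6)/7) = 2.
  m_3 = 7*2 - 6 = 8, d_3 = (162 - 8^2)/7 = 98/7 = 14, a_3 = floor((12 + 8)/14) = 1.
  m_4 = 14*1 - 8 = 6, d_4 = (162 - 6^2)/14 = 126/14 = 9, a_4 = floor((12 + 6)/9) = 2.
  m_5 = 9*2 - 6 = 12, d_5 = (162 - 12^2)/9 = 18/9 = 2, a_5 = floor((12 + 12)/2) = 12.
  m_6 = 2*12 - 12 = 12, d_6 = (162 - 12^2)/2 = 18/2 = 9, a_6 = floor((12 + 12)/9) = 2.
  m_7 = 9*2 - 12 = 6, d_7 = (162 - 6^2)/9 = 126/9 = 14, a_7 = floor((12 + 6)/14) = 1.
  m_8 = 14*1 - 6 = 8, d_8 = (162 - 8^2)/14 = 98/14 = 7, a_8 = floor((12 + 8)/7) = 2.
  m_9 = 7*2 - 8 = 6, d_9 = (162 - 6^2)/7 = 126/7 = 18, a_9 = floor((12 + 6)/18) = 1.
  m_10 = 18*1 - 6 = 12, d_10 = (162 - 12^2)/18 = 18/18 = 1, a_10 = floor((12 + 12)/1) = 24.
  m_11 = 1*24 - 12 = 12, d_11 = (162 - 12^2)/1 = 18/1 = 18: (m_11, d_11) = (m_1, d_1) = (12, 18), so from here the quotients repeat a_1, ..., a_10; the period length is 10.
Hence the expansion of sqrt(162) is a_0 = 12 followed by the repeating block 1, 2, 1, 2, 12, 2, 1, 2, 1, 24 (period 10).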